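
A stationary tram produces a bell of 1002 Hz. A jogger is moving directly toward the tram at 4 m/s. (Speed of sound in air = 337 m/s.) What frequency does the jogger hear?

Only the observer moves, toward the source, so f' = f · (v + v_o)/v.
f' = 1002 × (337 + 4)/337 = 1002 × 341/337 ≈ 1014 Hz.

1014 Hz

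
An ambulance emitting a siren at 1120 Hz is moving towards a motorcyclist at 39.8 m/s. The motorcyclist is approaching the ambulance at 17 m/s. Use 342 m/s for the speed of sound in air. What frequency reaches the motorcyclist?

1331 Hz

General Doppler shift: f' = f · (v + v_o)/(v − v_s).
f' = 1120 × (342 + 17)/(342 − 39.8) = 1120 × 359/302.2 ≈ 1331 Hz.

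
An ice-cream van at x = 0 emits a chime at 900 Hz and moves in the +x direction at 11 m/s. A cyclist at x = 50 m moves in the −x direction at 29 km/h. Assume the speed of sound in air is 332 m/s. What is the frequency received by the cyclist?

29 km/h = 8.056 m/s.
The observer lies on the +x side, so the source is heading toward the observer and the observer is heading toward the source.
With source approaching and observer approaching, f' = f · (v + v_o)/(v − v_s).
f' = 900 × (332 + 8.056)/(332 − 11) = 900 × 340.06/321 ≈ 953 Hz.

953 Hz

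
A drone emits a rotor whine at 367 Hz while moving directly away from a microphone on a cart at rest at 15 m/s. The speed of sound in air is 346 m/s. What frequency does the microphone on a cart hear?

Moving source, stationary observer: f' = f · v/(v + v_s) since the source is receding.
f' = 367 × 346/(346 + 15) = 367 × 346/361 ≈ 352 Hz.

352 Hz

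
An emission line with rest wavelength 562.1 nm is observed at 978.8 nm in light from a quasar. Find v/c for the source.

λ'/λ₀ = 1.7413 > 1 (redshift), so the source is receding.
λ'/λ₀ = √((1 + β)/(1 − β)) for a receding source ⇒ β = (r² − 1)/(r² + 1) with r = λ'/λ₀.
β = (3.0322 − 1)/(3.0322 + 1) ≈ 0.504.

0.504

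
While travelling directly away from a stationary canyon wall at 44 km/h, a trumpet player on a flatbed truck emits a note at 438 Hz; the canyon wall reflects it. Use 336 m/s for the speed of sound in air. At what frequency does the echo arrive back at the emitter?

44 km/h = 12.22 m/s.
The canyon wall receives the sound from a moving source: f₁ = f₀ · v/(v + v_e) = 438 × 336/348.22 ≈ 423 Hz.
On the return leg the trumpet player on a flatbed truck is a moving observer: f₂ = f₁ · (v − v_e)/v = 423 × 323.78/336 ≈ 407 Hz.
Equivalently f₂ = f₀ · (v − v_e)/(v + v_e).

407 Hz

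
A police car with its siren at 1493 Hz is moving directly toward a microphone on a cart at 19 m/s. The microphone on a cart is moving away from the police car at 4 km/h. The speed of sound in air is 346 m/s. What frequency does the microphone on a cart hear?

1575 Hz

4 km/h = 1.111 m/s.
Both move, so f' = f · (v − v_o)/(v − v_s).
f' = 1493 × (346 − 1.111)/(346 − 19) = 1493 × 344.89/327 ≈ 1575 Hz.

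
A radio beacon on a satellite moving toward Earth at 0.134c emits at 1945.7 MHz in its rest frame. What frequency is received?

2226.5 MHz

Relativistic Doppler for frequency: f' = f₀ · √((1 + β)/(1 − β)).
f' = 1945.7 × √(1.1340/0.8660) = 1945.7 × 1.14432 ≈ 2226.5 MHz.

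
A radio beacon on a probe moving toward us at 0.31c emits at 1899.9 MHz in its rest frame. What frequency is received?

Relativistic Doppler for frequency: f' = f₀ · √((1 + β)/(1 − β)).
f' = 1899.9 × √(1.3100/0.6900) = 1899.9 × 1.37788 ≈ 2617.8 MHz.

2617.8 MHz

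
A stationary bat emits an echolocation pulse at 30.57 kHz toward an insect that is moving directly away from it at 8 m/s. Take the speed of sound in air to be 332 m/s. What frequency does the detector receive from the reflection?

29.1 kHz

The insect first receives the wave as a moving observer: f₁ = f₀ · (v − u)/v = 30.57 × (332 − 8)/332 ≈ 29.8 kHz.
On reflection it acts as a source moving away from the stationary detector: f₂ = f₁ · v/(v + u) = 29.8 × 332/340 ≈ 29.1 kHz.
Equivalently f₂ = f₀ · (v − u)/(v + u).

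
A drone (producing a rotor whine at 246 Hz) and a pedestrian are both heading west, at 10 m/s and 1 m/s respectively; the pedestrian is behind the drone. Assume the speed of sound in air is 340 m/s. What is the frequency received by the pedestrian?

240 Hz

The pedestrian is behind, so the drone is moving away from it while the pedestrian is moving toward the drone.
With source receding and observer approaching, f' = f · (v + v_o)/(v + v_s).
f' = 246 × (340 + 1)/(340 + 10) = 246 × 341/350 ≈ 240 Hz.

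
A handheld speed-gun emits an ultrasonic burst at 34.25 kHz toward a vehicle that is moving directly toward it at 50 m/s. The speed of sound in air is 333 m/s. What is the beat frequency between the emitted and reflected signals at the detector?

The vehicle first receives the wave as a moving observer: f₁ = f₀ · (v + u)/v = 34.25 × (333 + 50)/333 ≈ 39.39 kHz.
The reflection then acts as a moving source: f₂ = f₁ · v/(v − u) ≈ 46.35 kHz.
Beat frequency (with f₀ = 34250 Hz): |f₂ − f₀| = 2u·f₀/(v − u) = 2 × 50 × 34250/283 ≈ 12102 Hz.

12102 Hz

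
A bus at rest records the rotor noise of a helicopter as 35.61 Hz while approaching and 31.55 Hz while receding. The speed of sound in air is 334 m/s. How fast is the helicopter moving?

f₁/f₂ = (v + v_s)/(v − v_s), so v_s = v · (f₁ − f₂)/(f₁ + f₂).
v_s = 334 × (35.61 − 31.55)/(35.61 + 31.55) = 334 × 4.06/67.16 ≈ 20.2 m/s.

20.2 m/s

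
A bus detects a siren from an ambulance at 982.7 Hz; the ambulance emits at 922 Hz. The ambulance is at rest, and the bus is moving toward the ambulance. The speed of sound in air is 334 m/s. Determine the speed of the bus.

22.0 m/s

f' = f · (v + v_o)/v ⇒ v_o = v · |f'/f − 1|.
v_o = 334 × |982.7/922 − 1| = 334 × 0.06584 ≈ 22.0 m/s.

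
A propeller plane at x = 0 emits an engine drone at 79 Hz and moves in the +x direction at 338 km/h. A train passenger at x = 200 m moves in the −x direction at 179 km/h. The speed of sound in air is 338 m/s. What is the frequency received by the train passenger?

125 Hz

338 km/h = 93.89 m/s; 179 km/h = 49.72 m/s.
The observer lies on the +x side, so the source is heading toward the observer and the observer is heading toward the source.
Both move, so f' = f · (v + v_o)/(v − v_s).
f' = 79 × (338 + 49.72)/(338 − 93.89) = 79 × 387.72/244.11 ≈ 125 Hz.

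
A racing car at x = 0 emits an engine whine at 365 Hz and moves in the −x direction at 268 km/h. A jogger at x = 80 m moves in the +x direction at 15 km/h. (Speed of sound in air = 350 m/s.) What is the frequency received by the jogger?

268 km/h = 74.44 m/s; 15 km/h = 4.167 m/s.
The observer lies on the +x side, so the source is heading away from the observer and the observer is heading away from the source.
With source receding and observer receding, f' = f · (v − v_o)/(v + v_s).
f' = 365 × (350 − 4.167)/(350 + 74.44) = 365 × 345.83/424.44 ≈ 297 Hz.

297 Hz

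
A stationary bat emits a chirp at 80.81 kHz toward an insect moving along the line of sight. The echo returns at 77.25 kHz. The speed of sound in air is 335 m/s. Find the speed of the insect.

7.5 m/s

Double Doppler shift off a moving reflector: f₂ = f₀ · (v + u)/(v − u) (u > 0 toward emitter).
Rearranging, u = v · (f₂ − f₀)/(f₂ + f₀) = 335 × -3.56/158.06 ≈ -7.5 m/s.
So the insect is moving at 7.5 m/s away from the emitter.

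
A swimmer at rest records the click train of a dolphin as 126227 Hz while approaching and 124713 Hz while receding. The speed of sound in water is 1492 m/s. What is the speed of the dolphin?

f₁/f₂ = (v + v_s)/(v − v_s), so v_s = v · (f₁ − f₂)/(f₁ + f₂).
v_s = 1492 × (126227 − 124713)/(126227 + 124713) = 1492 × 1514/250940 ≈ 9.0 m/s.

9.0 m/s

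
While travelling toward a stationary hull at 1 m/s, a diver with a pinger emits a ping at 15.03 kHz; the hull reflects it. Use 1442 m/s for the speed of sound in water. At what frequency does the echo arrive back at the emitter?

The hull receives the sound from a moving source: f₁ = f₀ · v/(v − v_e) = 15.03 × 1442/1441 ≈ 15.04 kHz.
On the return leg the diver with a pinger is a moving observer: f₂ = f₁ · (v + v_e)/v = 15.04 × 1443/1442 ≈ 15.05 kHz.

15.05 kHz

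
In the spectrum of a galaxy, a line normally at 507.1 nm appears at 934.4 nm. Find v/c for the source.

0.545c

λ'/λ₀ = 1.8426 > 1 (redshift), so the source is receding.
λ'/λ₀ = √((1 + β)/(1 − β)) for a receding source ⇒ β = (r² − 1)/(r² + 1) with r = λ'/λ₀.
β = (3.3953 − 1)/(3.3953 + 1) ≈ 0.545.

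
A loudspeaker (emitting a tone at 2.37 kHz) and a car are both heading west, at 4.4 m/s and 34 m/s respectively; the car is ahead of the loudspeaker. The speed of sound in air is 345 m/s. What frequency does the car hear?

The car is ahead, so the loudspeaker is moving toward it while the car is moving away from the loudspeaker.
General Doppler shift: f' = f · (v − v_o)/(v − v_s).
f' = 2.37 × (345 − 34)/(345 − 4.4) = 2.37 × 311/340.6 ≈ 2.16 kHz.

2.16 kHz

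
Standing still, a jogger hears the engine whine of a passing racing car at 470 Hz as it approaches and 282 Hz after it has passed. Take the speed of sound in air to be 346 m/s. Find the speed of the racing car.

86 m/s

f₁/f₂ = (v + v_s)/(v − v_s), so v_s = v · (f₁ − f₂)/(f₁ + f₂).
v_s = 346 × (470 − 282)/(470 + 282) = 346 × 188/752 ≈ 86 m/s.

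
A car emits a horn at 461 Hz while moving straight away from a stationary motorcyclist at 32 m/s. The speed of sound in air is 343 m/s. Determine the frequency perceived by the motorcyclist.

422 Hz

Moving source, stationary observer: f' = f · v/(v + v_s) since the source is receding.
f' = 461 × 343/(343 + 32) = 461 × 343/375 ≈ 422 Hz.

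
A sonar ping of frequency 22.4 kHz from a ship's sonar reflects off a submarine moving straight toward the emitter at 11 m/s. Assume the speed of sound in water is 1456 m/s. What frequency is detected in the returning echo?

At the submarine (a moving observer), f₁ = f₀ · (v + u)/v = 22.4 × 1467/1456 ≈ 22.6 kHz.
On reflection it acts as a source moving toward the stationary detector: f₂ = f₁ · v/(v − u) = 22.6 × 1456/1445 ≈ 22.7 kHz.
Equivalently f₂ = f₀ · (v + u)/(v − u).

22.7 kHz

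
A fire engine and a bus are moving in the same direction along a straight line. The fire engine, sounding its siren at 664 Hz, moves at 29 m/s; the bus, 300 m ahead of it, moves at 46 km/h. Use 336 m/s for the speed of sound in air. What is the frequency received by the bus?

46 km/h = 12.78 m/s.
The bus is ahead, so the fire engine is moving toward it while the bus is moving away from the fire engine.
With source approaching and observer receding, f' = f · (v − v_o)/(v − v_s).
f' = 664 × (336 − 12.78)/(336 − 29) = 664 × 323.22/307 ≈ 699 Hz.

699 Hz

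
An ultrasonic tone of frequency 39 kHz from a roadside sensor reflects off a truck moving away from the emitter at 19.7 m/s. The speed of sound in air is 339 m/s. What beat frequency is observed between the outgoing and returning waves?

At the truck (a moving observer), f₁ = f₀ · (v − u)/v = 39 × 319.3/339 ≈ 36.73 kHz.
The reflection then acts as a moving source: f₂ = f₁ · v/(v + u) ≈ 34.72 kHz.
Beat frequency (with f₀ = 39000 Hz): |f₂ − f₀| = 2u·f₀/(v + u) = 2 × 19.7 × 39000/358.7 ≈ 4284 Hz.

4284 Hz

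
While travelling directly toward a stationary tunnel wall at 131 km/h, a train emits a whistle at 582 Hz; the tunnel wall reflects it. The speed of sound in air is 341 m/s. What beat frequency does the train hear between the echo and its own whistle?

139 Hz

131 km/h = 36.39 m/s.
The tunnel wall receives the sound from a moving source: f₁ = f₀ · v/(v − v_e) = 582 × 341/304.61 ≈ 651.5 Hz.
On the return leg the train is a moving observer: f₂ = f₁ · (v + v_e)/v = 651.5 × 377.39/341 ≈ 721.1 Hz.
Beat against the emitted tone: |f₂ − f₀| = 2v_e·f₀/(v − v_e) = 2 × 36.39 × 582/304.61 ≈ 139 Hz.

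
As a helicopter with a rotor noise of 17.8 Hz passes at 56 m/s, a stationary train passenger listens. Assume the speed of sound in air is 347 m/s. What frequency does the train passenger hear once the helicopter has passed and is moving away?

15.3 Hz

Receding: f₂ = f · v/(v + v_s) = 17.8 × 347/403 ≈ 15.3 Hz.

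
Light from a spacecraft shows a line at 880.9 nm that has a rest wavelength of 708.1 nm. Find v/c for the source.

0.215c

λ'/λ₀ = 1.2440 > 1 (redshift), so the source is receding.
λ'/λ₀ = √((1 + β)/(1 − β)) for a receding source ⇒ β = (r² − 1)/(r² + 1) with r = λ'/λ₀.
β = (1.5476 − 1)/(1.5476 + 1) ≈ 0.215.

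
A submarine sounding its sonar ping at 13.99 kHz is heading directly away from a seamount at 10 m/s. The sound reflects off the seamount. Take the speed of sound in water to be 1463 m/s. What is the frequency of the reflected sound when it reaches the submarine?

13.80 kHz

The seamount receives the sound from a moving source: f₁ = f₀ · v/(v + v_e) = 13.99 × 1463/1473 ≈ 13.90 kHz.
On the return leg the submarine is a moving observer: f₂ = f₁ · (v − v_e)/v = 13.90 × 1453/1463 ≈ 13.80 kHz.
Equivalently f₂ = f₀ · (v − v_e)/(v + v_e).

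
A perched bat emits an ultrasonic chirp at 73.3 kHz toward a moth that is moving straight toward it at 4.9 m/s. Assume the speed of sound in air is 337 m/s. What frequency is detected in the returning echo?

The moth first receives the wave as a moving observer: f₁ = f₀ · (v + u)/v = 73.3 × (337 + 4.9)/337 ≈ 74.4 kHz.
On reflection it acts as a source moving toward the stationary detector: f₂ = f₁ · v/(v − u) = 74.4 × 337/332.1 ≈ 75.5 kHz.

75.5 kHz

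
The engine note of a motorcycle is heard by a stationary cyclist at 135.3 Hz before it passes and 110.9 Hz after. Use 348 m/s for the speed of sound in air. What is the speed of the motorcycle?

f₁/f₂ = (v + v_s)/(v − v_s), so v_s = v · (f₁ − f₂)/(f₁ + f₂).
v_s = 348 × (135.3 − 110.9)/(135.3 + 110.9) = 348 × 24.4/246.2 ≈ 34 m/s.

34 m/s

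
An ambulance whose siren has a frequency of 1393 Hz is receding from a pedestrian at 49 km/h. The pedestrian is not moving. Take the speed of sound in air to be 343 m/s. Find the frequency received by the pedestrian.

49 km/h = 13.61 m/s.
Moving source, stationary observer: f' = f · v/(v + v_s) since the source is receding.
f' = 1393 × 343/(343 + 13.61) = 1393 × 343/356.6 ≈ 1340 Hz.

1340 Hz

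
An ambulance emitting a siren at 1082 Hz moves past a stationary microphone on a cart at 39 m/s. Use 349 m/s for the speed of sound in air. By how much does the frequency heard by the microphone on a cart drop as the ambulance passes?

245 Hz

Approaching: f₁ = f · v/(v − v_s) = 1082 × 349/310 ≈ 1218 Hz.
Receding: f₂ = f · v/(v + v_s) = 1082 × 349/388 ≈ 973 Hz.
Drop: f₁ − f₂ = 2f·v·v_s/(v² − v_s²) = 2 × 1082 × 349 × 39/(349² − 39²) ≈ 245 Hz.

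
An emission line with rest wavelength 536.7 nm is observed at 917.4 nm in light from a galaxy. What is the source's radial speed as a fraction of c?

λ'/λ₀ = 1.7093 > 1 (redshift), so the source is receding.
λ'/λ₀ = √((1 + β)/(1 − β)) for a receding source ⇒ β = (r² − 1)/(r² + 1) with r = λ'/λ₀.
β = (2.9218 − 1)/(2.9218 + 1) ≈ 0.490.

0.490c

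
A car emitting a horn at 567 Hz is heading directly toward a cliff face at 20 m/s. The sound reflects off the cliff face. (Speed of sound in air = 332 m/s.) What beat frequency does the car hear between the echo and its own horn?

The cliff face receives the sound from a moving source: f₁ = f₀ · v/(v − v_e) = 567 × 332/312 ≈ 603.3 Hz.
On the return leg the car is a moving observer: f₂ = f₁ · (v + v_e)/v = 603.3 × 352/332 ≈ 639.7 Hz.
Beat against the emitted tone: |f₂ − f₀| = 2v_e·f₀/(v − v_e) = 2 × 20 × 567/312 ≈ 73 Hz.

73 Hz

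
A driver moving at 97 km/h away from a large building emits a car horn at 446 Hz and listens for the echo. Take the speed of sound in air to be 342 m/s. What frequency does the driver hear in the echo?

381 Hz

97 km/h = 26.94 m/s.
The large building receives the sound from a moving source: f₁ = f₀ · v/(v + v_e) = 446 × 342/368.94 ≈ 413 Hz.
On the return leg the driver is a moving observer: f₂ = f₁ · (v − v_e)/v = 413 × 315.06/342 ≈ 381 Hz.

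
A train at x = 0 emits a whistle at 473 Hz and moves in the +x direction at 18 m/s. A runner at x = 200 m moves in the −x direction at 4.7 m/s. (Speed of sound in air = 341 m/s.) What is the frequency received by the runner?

The observer lies on the +x side, so the source is heading toward the observer and the observer is heading toward the source.
With source approaching and observer approaching, f' = f · (v + v_o)/(v − v_s).
f' = 473 × (341 + 4.7)/(341 − 18) = 473 × 345.7/323 ≈ 506 Hz.

506 Hz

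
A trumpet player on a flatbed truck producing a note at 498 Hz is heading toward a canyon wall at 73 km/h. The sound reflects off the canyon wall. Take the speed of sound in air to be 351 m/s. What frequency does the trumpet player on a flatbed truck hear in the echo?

559 Hz

73 km/h = 20.28 m/s.
The canyon wall receives the sound from a moving source: f₁ = f₀ · v/(v − v_e) = 498 × 351/330.72 ≈ 529 Hz.
On the return leg the trumpet player on a flatbed truck is a moving observer: f₂ = f₁ · (v + v_e)/v = 529 × 371.28/351 ≈ 559 Hz.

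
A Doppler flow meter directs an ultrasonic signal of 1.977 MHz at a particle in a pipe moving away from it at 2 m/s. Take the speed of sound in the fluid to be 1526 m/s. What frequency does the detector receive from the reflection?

At the particle in a pipe (a moving observer), f₁ = f₀ · (v − u)/v = 1.977 × 1524/1526 ≈ 1.9744 MHz.
On reflection it acts as a source moving away from the stationary detector: f₂ = f₁ · v/(v + u) = 1.9744 × 1526/1528 ≈ 1.9718 MHz.
Equivalently f₂ = f₀ · (v − u)/(v + u).

1.9718 MHz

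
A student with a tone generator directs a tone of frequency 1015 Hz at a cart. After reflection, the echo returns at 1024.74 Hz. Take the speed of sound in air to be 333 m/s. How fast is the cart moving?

1.59 m/s

Double Doppler shift off a moving reflector: f₂ = f₀ · (v + u)/(v − u) (u > 0 toward emitter).
Rearranging, u = v · (f₂ − f₀)/(f₂ + f₀) = 333 × 9.74/2039.74 ≈ 1.59 m/s.
So the cart is moving at 1.59 m/s toward the emitter.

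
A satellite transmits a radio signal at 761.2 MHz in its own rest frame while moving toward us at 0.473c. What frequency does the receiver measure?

Relativistic Doppler for frequency: f' = f₀ · √((1 + β)/(1 − β)).
f' = 761.2 × √(1.4730/0.5270) = 761.2 × 1.67185 ≈ 1272.6 MHz.

1272.6 MHz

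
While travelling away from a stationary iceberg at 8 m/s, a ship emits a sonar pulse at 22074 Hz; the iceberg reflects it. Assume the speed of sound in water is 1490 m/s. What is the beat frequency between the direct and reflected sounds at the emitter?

236 Hz

The iceberg receives the sound from a moving source: f₁ = f₀ · v/(v + v_e) = 22074 × 1490/1498 ≈ 21956 Hz.
On the return leg the ship is a moving observer: f₂ = f₁ · (v − v_e)/v = 21956 × 1482/1490 ≈ 21838 Hz.
Beat against the emitted tone: |f₂ − f₀| = 2v_e·f₀/(v + v_e) = 2 × 8 × 22074/1498 ≈ 236 Hz.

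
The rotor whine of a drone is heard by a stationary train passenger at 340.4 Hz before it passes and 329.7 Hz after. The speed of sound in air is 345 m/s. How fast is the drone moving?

5.5 m/s

f₁/f₂ = (v + v_s)/(v − v_s), so v_s = v · (f₁ − f₂)/(f₁ + f₂).
v_s = 345 × (340.4 − 329.7)/(340.4 + 329.7) = 345 × 10.7/670.1 ≈ 5.5 m/s.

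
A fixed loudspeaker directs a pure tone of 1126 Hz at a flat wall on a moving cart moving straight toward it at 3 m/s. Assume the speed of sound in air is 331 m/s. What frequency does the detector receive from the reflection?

At the flat wall on a moving cart (a moving observer), f₁ = f₀ · (v + u)/v = 1126 × 334/331 ≈ 1136 Hz.
The reflection then acts as a moving source: f₂ = f₁ · v/(v − u) ≈ 1147 Hz.
Equivalently f₂ = f₀ · (v + u)/(v − u).

1147 Hz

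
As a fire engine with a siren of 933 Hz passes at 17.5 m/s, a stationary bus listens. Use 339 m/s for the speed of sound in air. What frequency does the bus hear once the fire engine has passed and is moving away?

887 Hz

Receding: f₂ = f · v/(v + v_s) = 933 × 339/356.5 ≈ 887 Hz.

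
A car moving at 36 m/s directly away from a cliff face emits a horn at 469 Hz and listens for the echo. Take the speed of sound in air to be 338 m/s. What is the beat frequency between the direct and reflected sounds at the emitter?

The cliff face receives the sound from a moving source: f₁ = f₀ · v/(v + v_e) = 469 × 338/374 ≈ 423.9 Hz.
On the return leg the car is a moving observer: f₂ = f₁ · (v − v_e)/v = 423.9 × 302/338 ≈ 378.7 Hz.
Equivalently f₂ = f₀ · (v − v_e)/(v + v_e).
Beat against the emitted tone: |f₂ − f₀| = 2v_e·f₀/(v + v_e) = 2 × 36 × 469/374 ≈ 90 Hz.

90 Hz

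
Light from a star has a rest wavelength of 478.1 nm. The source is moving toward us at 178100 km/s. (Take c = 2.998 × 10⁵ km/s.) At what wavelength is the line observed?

β = v/c = 178100/299800 = 0.5941.
Relativistic Doppler for wavelength: λ' = λ₀ · √((1 − β)/(1 + β)).
λ' = 478.1 × √(0.4059/1.5941) = 478.1 × 0.50463 ≈ 241.3 nm.

241.3 nm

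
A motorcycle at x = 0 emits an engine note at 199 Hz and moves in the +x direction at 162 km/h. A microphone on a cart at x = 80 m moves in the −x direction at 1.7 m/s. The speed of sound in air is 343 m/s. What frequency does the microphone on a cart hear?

162 km/h = 45 m/s.
The observer lies on the +x side, so the source is heading toward the observer and the observer is heading toward the source.
With source approaching and observer approaching, f' = f · (v + v_o)/(v − v_s).
f' = 199 × (343 + 1.7)/(343 − 45) = 199 × 344.7/298 ≈ 230 Hz.

230 Hz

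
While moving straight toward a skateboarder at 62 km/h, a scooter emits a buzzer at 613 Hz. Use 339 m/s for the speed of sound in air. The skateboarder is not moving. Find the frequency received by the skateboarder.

62 km/h = 17.22 m/s.
Only the source moves, toward the listener, so f' = f · v/(v − v_s).
f' = 613 × 339/(339 − 17.22) = 613 × 339/321.8 ≈ 646 Hz.

646 Hz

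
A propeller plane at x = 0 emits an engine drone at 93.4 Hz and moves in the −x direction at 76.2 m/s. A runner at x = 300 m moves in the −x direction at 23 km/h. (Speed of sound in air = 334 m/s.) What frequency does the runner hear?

23 km/h = 6.389 m/s.
The observer lies on the +x side, so the source is heading away from the observer and the observer is heading toward the source.
General Doppler shift: f' = f · (v + v_o)/(v + v_s).
f' = 93.4 × (334 + 6.389)/(334 + 76.2) = 93.4 × 340.39/410.2 ≈ 78 Hz.

78 Hz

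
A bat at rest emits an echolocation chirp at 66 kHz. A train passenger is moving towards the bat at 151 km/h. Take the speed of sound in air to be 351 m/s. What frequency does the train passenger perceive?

73.9 kHz

151 km/h = 41.94 m/s.
Only the observer moves, toward the source, so f' = f · (v + v_o)/v.
f' = 66 × (351 + 41.94)/351 = 66 × 392.94/351 ≈ 73.9 kHz.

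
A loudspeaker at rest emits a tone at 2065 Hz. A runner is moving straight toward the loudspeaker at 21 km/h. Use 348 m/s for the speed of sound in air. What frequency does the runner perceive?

21 km/h = 5.833 m/s.
Moving observer, stationary source: f' = f · (v + v_o)/v.
f' = 2065 × (348 + 5.833)/348 = 2065 × 353.83/348 ≈ 2100 Hz.

2100 Hz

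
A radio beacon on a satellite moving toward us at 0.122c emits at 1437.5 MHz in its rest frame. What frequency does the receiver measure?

Relativistic Doppler for frequency: f' = f₀ · √((1 + β)/(1 − β)).
f' = 1437.5 × √(1.1220/0.8780) = 1437.5 × 1.13044 ≈ 1625.0 MHz.

1625.0 MHz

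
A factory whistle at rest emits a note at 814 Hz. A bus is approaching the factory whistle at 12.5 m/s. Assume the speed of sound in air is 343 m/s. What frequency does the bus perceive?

Moving observer, stationary source: f' = f · (v + v_o)/v.
f' = 814 × (343 + 12.5)/343 = 814 × 355.5/343 ≈ 844 Hz.

844 Hz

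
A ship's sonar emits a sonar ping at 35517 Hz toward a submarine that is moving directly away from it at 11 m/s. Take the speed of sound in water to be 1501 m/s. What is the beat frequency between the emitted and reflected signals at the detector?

The submarine first receives the wave as a moving observer: f₁ = f₀ · (v − u)/v = 35517 × (1501 − 11)/1501 ≈ 35257 Hz.
The reflection then acts as a moving source: f₂ = f₁ · v/(v + u) ≈ 35000 Hz.
Beat frequency: |f₂ − f₀| = 2u·f₀/(v + u) = 2 × 11 × 35517/1512 ≈ 517 Hz.

517 Hz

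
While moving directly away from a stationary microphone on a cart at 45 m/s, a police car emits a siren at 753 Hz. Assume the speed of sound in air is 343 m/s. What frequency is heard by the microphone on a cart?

666 Hz

Moving source, stationary observer: f' = f · v/(v + v_s) since the source is receding.
f' = 753 × 343/(343 + 45) = 753 × 343/388 ≈ 666 Hz.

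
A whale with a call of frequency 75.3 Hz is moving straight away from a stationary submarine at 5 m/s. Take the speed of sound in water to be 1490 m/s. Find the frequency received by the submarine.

75 Hz

With the source moving away from a stationary observer, f' = f · v/(v + v_s).
f' = 75.3 × 1490/(1490 + 5) = 75.3 × 1490/1495 ≈ 75 Hz.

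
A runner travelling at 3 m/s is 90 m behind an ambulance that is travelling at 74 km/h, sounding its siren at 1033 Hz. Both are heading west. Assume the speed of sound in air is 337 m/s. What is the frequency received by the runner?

74 km/h = 20.56 m/s.
The runner is behind, so the ambulance is moving away from it while the runner is moving toward the ambulance.
With source receding and observer approaching, f' = f · (v + v_o)/(v + v_s).
f' = 1033 × (337 + 3)/(337 + 20.56) = 1033 × 340/357.56 ≈ 982 Hz.

982 Hz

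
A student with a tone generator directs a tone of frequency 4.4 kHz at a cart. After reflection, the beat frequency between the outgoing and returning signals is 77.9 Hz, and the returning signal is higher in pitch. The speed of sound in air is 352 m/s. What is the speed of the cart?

Double Doppler shift off a moving reflector: f₂ = f₀ · (v + u)/(v − u) (u > 0 toward emitter).
Returning signal is higher, so f₂ = f₀ + Δf = 4400 + 77.9 = 4477.9 Hz.
Rearranging, u = v · (f₂ − f₀)/(f₂ + f₀) = 352 × 77.9/8877.9 ≈ 3.1 m/s.
So the cart is moving at 3.1 m/s toward the emitter.

3.1 m/s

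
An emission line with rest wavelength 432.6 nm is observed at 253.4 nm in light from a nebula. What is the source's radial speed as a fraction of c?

λ'/λ₀ = 0.5858 < 1 (blueshift), so the source is approaching.
λ'/λ₀ = √((1 − β)/(1 + β)) for an approaching source ⇒ β = (1 − r²)/(1 + r²) with r = λ'/λ₀.
β = (1 − 0.3431)/(1 + 0.3431) ≈ 0.489.

0.489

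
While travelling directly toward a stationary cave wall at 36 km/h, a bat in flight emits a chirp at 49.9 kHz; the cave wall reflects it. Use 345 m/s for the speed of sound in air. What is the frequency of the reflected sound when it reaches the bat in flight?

36 km/h = 10 m/s.
The cave wall receives the sound from a moving source: f₁ = f₀ · v/(v − v_e) = 49.9 × 345/335 ≈ 51.4 kHz.
On the return leg the bat in flight is a moving observer: f₂ = f₁ · (v + v_e)/v = 51.4 × 355/345 ≈ 52.9 kHz.
Equivalently f₂ = f₀ · (v + v_e)/(v − v_e).

52.9 kHz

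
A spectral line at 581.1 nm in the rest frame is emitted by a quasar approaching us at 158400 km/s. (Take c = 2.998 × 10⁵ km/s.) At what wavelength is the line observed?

β = v/c = 158400/299800 = 0.5284.
Relativistic Doppler for wavelength: λ' = λ₀ · √((1 − β)/(1 + β)).
λ' = 581.1 × √(0.4716/1.5284) = 581.1 × 0.55552 ≈ 322.8 nm.

322.8 nm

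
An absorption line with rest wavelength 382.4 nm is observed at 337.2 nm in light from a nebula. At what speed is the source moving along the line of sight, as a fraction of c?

0.125c

λ'/λ₀ = 0.8818 < 1 (blueshift), so the source is approaching.
λ'/λ₀ = √((1 − β)/(1 + β)) for an approaching source ⇒ β = (1 − r²)/(1 + r²) with r = λ'/λ₀.
β = (1 − 0.7776)/(1 + 0.7776) ≈ 0.125.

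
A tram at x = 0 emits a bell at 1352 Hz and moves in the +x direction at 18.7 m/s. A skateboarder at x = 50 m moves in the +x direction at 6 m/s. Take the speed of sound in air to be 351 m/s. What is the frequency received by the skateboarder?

The observer lies on the +x side, so the source is heading toward the observer and the observer is heading away from the source.
General Doppler shift: f' = f · (v − v_o)/(v − v_s).
f' = 1352 × (351 − 6)/(351 − 18.7) = 1352 × 345/332.3 ≈ 1404 Hz.

1404 Hz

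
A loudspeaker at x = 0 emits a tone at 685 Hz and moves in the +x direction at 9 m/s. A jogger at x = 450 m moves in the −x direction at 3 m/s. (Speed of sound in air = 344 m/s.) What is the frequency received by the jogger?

The observer lies on the +x side, so the source is heading toward the observer and the observer is heading toward the source.
Both move, so f' = f · (v + v_o)/(v − v_s).
f' = 685 × (344 + 3)/(344 − 9) = 685 × 347/335 ≈ 710 Hz.

710 Hz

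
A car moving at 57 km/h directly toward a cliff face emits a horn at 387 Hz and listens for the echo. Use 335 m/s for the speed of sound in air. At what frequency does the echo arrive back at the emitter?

425 Hz

57 km/h = 15.83 m/s.
The cliff face receives the sound from a moving source: f₁ = f₀ · v/(v − v_e) = 387 × 335/319.17 ≈ 406 Hz.
On the return leg the car is a moving observer: f₂ = f₁ · (v + v_e)/v = 406 × 350.83/335 ≈ 425 Hz.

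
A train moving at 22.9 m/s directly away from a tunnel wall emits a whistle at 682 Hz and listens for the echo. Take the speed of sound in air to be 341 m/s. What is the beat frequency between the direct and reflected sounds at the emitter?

86 Hz

The tunnel wall receives the sound from a moving source: f₁ = f₀ · v/(v + v_e) = 682 × 341/363.9 ≈ 639.1 Hz.
On the return leg the train is a moving observer: f₂ = f₁ · (v − v_e)/v = 639.1 × 318.1/341 ≈ 596.2 Hz.
Beat against the emitted tone: |f₂ − f₀| = 2v_e·f₀/(v + v_e) = 2 × 22.9 × 682/363.9 ≈ 86 Hz.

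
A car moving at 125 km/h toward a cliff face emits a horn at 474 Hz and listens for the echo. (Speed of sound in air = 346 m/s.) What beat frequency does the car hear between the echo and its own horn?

125 km/h = 34.72 m/s.
The cliff face receives the sound from a moving source: f₁ = f₀ · v/(v − v_e) = 474 × 346/311.28 ≈ 526.9 Hz.
On the return leg the car is a moving observer: f₂ = f₁ · (v + v_e)/v = 526.9 × 380.72/346 ≈ 579.7 Hz.
Beat against the emitted tone: |f₂ − f₀| = 2v_e·f₀/(v − v_e) = 2 × 34.72 × 474/311.28 ≈ 106 Hz.

106 Hz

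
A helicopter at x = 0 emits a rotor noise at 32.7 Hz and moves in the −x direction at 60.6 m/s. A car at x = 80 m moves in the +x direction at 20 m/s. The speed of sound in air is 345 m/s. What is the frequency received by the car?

26.2 Hz

The observer lies on the +x side, so the source is heading away from the observer and the observer is heading away from the source.
Both move, so f' = f · (v − v_o)/(v + v_s).
f' = 32.7 × (345 − 20)/(345 + 60.6) = 32.7 × 325/405.6 ≈ 26.2 Hz.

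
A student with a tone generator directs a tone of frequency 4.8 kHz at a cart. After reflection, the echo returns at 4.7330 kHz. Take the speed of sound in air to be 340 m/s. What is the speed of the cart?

Double Doppler shift off a moving reflector: f₂ = f₀ · (v + u)/(v − u) (u > 0 toward emitter).
Rearranging, u = v · (f₂ − f₀)/(f₂ + f₀) = 340 × -0.0670/9.5330 ≈ -2.39 m/s.
So the cart is moving at 2.39 m/s away from the emitter.

2.39 m/s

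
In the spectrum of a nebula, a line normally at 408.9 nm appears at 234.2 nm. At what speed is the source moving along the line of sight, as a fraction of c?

λ'/λ₀ = 0.5728 < 1 (blueshift), so the source is approaching.
λ'/λ₀ = √((1 − β)/(1 + β)) for an approaching source ⇒ β = (1 − r²)/(1 + r²) with r = λ'/λ₀.
β = (1 − 0.3280)/(1 + 0.3280) ≈ 0.506.

0.506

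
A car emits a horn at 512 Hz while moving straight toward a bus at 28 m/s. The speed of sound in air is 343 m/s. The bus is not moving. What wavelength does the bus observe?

With the source moving toward a stationary observer, f' = f · v/(v − v_s).
f' = 512 × 343/(343 − 28) ≈ 558 Hz.
λ' = v/f' = 343/557.511 ≈ 61.5 cm.

61.5 cm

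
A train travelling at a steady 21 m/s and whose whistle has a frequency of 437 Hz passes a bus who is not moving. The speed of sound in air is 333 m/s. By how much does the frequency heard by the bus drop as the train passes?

55.3 Hz

Approaching: f₁ = f · v/(v − v_s) = 437 × 333/312 ≈ 466.4 Hz.
Receding: f₂ = f · v/(v + v_s) = 437 × 333/354 ≈ 411.1 Hz.
Drop: f₁ − f₂ = 2f·v·v_s/(v² − v_s²) = 2 × 437 × 333 × 21/(333² − 21²) ≈ 55.3 Hz.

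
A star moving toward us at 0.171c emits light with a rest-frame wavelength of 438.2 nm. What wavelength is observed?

368.7 nm

Relativistic Doppler for wavelength: λ' = λ₀ · √((1 − β)/(1 + β)).
λ' = 438.2 × √(0.8290/1.1710) = 438.2 × 0.84139 ≈ 368.7 nm.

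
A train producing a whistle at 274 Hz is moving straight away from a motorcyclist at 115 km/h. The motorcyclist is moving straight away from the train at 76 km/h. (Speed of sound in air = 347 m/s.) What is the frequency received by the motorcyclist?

236 Hz

115 km/h = 31.94 m/s; 76 km/h = 21.11 m/s.
With source receding and observer receding, f' = f · (v − v_o)/(v + v_s).
f' = 274 × (347 − 21.11)/(347 + 31.94) = 274 × 325.89/378.94 ≈ 236 Hz.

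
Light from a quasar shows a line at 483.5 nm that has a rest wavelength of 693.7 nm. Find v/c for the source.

0.346c

λ'/λ₀ = 0.6970 < 1 (blueshift), so the source is approaching.
λ'/λ₀ = √((1 − β)/(1 + β)) for an approaching source ⇒ β = (1 − r²)/(1 + r²) with r = λ'/λ₀.
β = (1 − 0.4858)/(1 + 0.4858) ≈ 0.346.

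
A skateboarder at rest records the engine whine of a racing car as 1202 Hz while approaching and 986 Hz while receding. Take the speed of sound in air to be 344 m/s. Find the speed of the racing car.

f₁/f₂ = (v + v_s)/(v − v_s), so v_s = v · (f₁ − f₂)/(f₁ + f₂).
v_s = 344 × (1202 − 986)/(1202 + 986) = 344 × 216/2188 ≈ 34 m/s.

34 m/s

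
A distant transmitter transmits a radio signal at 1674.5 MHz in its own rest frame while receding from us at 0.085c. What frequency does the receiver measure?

Relativistic Doppler for frequency: f' = f₀ · √((1 − β)/(1 + β)).
f' = 1674.5 × √(0.9150/1.0850) = 1674.5 × 0.91832 ≈ 1537.7 MHz.

1537.7 MHz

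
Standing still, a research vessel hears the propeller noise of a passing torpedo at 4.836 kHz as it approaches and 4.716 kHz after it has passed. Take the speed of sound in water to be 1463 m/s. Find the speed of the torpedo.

18.4 m/s

f₁/f₂ = (v + v_s)/(v − v_s), so v_s = v · (f₁ − f₂)/(f₁ + f₂).
v_s = 1463 × (4.836 − 4.716)/(4.836 + 4.716) = 1463 × 0.120/9.552 ≈ 18.4 m/s.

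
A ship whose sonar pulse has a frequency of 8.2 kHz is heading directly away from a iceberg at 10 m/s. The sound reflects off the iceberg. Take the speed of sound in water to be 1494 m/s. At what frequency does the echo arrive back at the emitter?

8.09 kHz

The iceberg receives the sound from a moving source: f₁ = f₀ · v/(v + v_e) = 8.2 × 1494/1504 ≈ 8.15 kHz.
On the return leg the ship is a moving observer: f₂ = f₁ · (v − v_e)/v = 8.15 × 1484/1494 ≈ 8.09 kHz.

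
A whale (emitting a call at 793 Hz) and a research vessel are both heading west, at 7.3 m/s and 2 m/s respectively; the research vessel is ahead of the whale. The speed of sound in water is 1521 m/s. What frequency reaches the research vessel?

796 Hz

The research vessel is ahead, so the whale is moving toward it while the research vessel is moving away from the whale.
Both move, so f' = f · (v − v_o)/(v − v_s).
f' = 793 × (1521 − 2)/(1521 − 7.3) = 793 × 1519/1513.7 ≈ 796 Hz.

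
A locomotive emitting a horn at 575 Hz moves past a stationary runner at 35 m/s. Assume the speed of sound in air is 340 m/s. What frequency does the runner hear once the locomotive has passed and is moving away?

Receding: f₂ = f · v/(v + v_s) = 575 × 340/375 ≈ 521 Hz.

521 Hz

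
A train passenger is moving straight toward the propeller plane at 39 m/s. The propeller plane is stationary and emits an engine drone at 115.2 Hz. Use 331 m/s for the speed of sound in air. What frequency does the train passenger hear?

Moving observer, stationary source: f' = f · (v + v_o)/v.
f' = 115.2 × (331 + 39)/331 = 115.2 × 370/331 ≈ 129 Hz.

129 Hz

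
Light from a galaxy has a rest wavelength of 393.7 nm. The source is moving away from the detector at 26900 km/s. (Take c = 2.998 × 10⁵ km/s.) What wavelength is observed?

430.8 nm

β = v/c = 26900/299800 = 0.0897.
Relativistic Doppler for wavelength: λ' = λ₀ · √((1 + β)/(1 − β)).
λ' = 393.7 × √(1.0897/0.9103) = 393.7 × 1.09414 ≈ 430.8 nm.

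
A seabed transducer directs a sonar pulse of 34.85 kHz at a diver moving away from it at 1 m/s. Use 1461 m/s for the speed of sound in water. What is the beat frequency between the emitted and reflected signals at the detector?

47.7 Hz

The diver first receives the wave as a moving observer: f₁ = f₀ · (v − u)/v = 34.85 × (1461 − 1)/1461 ≈ 34.8261 kHz.
The reflection then acts as a moving source: f₂ = f₁ · v/(v + u) ≈ 34.8023 kHz.
Equivalently f₂ = f₀ · (v − u)/(v + u).
Beat frequency (with f₀ = 34850 Hz): |f₂ − f₀| = 2u·f₀/(v + u) = 2 × 1 × 34850/1462 ≈ 47.7 Hz.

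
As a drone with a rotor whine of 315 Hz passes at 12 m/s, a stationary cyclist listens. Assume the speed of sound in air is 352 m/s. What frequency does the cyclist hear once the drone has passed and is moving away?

305 Hz

Receding: f₂ = f · v/(v + v_s) = 315 × 352/364 ≈ 305 Hz.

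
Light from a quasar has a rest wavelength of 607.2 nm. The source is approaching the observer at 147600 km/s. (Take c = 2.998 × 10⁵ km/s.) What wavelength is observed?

354.2 nm

β = v/c = 147600/299800 = 0.4923.
Relativistic Doppler for wavelength: λ' = λ₀ · √((1 − β)/(1 + β)).
λ' = 607.2 × √(0.5077/1.4923) = 607.2 × 0.58326 ≈ 354.2 nm.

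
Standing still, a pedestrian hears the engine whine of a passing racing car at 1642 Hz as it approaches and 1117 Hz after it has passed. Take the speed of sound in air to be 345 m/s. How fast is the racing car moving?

f₁/f₂ = (v + v_s)/(v − v_s), so v_s = v · (f₁ − f₂)/(f₁ + f₂).
v_s = 345 × (1642 − 1117)/(1642 + 1117) = 345 × 525/2759 ≈ 66 m/s.

66 m/s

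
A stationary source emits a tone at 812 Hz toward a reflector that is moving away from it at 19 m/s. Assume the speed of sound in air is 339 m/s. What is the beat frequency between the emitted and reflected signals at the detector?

The reflector first receives the wave as a moving observer: f₁ = f₀ · (v − u)/v = 812 × (339 − 19)/339 ≈ 766.5 Hz.
The reflection then acts as a moving source: f₂ = f₁ · v/(v + u) ≈ 725.8 Hz.
Beat frequency: |f₂ − f₀| = 2u·f₀/(v + u) = 2 × 19 × 812/358 ≈ 86 Hz.

86 Hz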